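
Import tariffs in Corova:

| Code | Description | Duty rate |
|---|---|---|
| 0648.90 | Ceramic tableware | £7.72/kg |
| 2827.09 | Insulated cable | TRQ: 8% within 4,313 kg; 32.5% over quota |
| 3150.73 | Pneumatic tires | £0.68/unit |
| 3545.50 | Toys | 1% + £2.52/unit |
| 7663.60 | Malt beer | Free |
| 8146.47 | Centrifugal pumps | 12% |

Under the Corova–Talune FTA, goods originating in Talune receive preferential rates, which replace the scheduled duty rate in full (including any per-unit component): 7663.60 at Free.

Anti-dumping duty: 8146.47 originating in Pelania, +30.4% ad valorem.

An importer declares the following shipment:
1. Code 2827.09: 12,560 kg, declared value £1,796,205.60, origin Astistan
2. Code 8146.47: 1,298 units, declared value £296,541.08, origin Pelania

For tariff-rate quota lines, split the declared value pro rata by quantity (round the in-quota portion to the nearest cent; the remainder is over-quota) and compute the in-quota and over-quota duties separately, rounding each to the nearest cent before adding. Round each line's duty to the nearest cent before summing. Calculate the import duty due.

Line 1 (2827.09, Astistan, 12,560 kg, £1,796,205.60):
Code 2827.09 is under a tariff-rate quota (threshold 4,313 kg). In-quota: 4,313 kg at 8%; over-quota: 8,247 kg at 32.5%.
Pro-rata value split: in-quota = £1,796,205.60 × 4,313/12,560 = £616,802.13; over-quota = £1,796,205.60 − £616,802.13 = £1,179,403.47.
In-quota duty = £616,802.13 × 8% = £49,344.17. Over-quota duty = £1,179,403.47 × 32.5% = £383,306.13.
Line duty = £49,344.17 + £383,306.13 = £432,650.30.
Line 2 (8146.47, Pelania, 1,298 units, £296,541.08):
Base rate for 8146.47 is 12%.
Additional duty on 8146.47 from Pelania: +30.4%. Applied ad valorem rate: 12% + 30.4% = 42.4%.
Duty = £296,541.08 × 42.4% = £125,733.42.
Total = £432,650.30 + £125,733.42 = £558,383.72.

£558,383.72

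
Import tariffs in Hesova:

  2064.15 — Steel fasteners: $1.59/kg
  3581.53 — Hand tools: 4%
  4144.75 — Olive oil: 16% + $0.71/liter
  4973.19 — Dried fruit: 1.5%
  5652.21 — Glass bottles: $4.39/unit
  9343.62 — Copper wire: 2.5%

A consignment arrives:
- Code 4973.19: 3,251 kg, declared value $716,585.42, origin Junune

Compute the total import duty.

Line 1 (4973.19, Junune, 3,251 kg, $716,585.42):
Base rate for 4973.19 is 1.5%.
Duty = $716,585.42 × 1.5% = $10,748.78.

$10,748.78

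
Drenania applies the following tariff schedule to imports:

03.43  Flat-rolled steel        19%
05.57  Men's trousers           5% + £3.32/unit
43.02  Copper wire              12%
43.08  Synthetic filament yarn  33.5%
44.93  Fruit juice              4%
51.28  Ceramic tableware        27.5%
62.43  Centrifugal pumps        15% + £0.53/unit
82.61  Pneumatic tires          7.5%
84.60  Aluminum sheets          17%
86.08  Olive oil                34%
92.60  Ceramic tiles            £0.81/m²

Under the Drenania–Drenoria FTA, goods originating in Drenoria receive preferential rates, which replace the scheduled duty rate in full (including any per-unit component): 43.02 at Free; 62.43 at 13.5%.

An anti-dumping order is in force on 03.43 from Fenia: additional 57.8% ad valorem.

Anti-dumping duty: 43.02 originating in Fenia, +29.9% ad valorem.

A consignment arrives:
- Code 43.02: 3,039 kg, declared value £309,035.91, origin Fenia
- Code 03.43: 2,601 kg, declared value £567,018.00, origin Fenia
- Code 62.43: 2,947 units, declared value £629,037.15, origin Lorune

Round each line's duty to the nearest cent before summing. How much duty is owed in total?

£660,873.35

Line 1 (43.02, Fenia, 3,039 kg, £309,035.91):
Base rate for 43.02 is 12%.
43.02 has an FTA preferential rate, but origin Fenia is not Drenoria; base rate stands.
Additional duty on 43.02 from Fenia: +29.9%. Applied ad valorem rate: 12% + 29.9% = 41.9%.
Duty = £309,035.91 × 41.9% = £129,486.05.
Line 2 (03.43, Fenia, 2,601 kg, £567,018.00):
Base rate for 03.43 is 19%.
Additional duty on 03.43 from Fenia: +57.8%. Applied ad valorem rate: 19% + 57.8% = 76.8%.
Duty = £567,018.00 × 76.8% = £435,469.82.
Line 3 (62.43, Lorune, 2,947 units, £629,037.15):
Base rate for 62.43 is 15% + £0.53/unit.
62.43 has an FTA preferential rate, but origin Lorune is not Drenoria; base rate stands.
Duty = £629,037.15 × 15% + 2,947 × £0.53 = £95,917.48.
Total = £129,486.05 + £435,469.82 + £95,917.48 = £660,873.35.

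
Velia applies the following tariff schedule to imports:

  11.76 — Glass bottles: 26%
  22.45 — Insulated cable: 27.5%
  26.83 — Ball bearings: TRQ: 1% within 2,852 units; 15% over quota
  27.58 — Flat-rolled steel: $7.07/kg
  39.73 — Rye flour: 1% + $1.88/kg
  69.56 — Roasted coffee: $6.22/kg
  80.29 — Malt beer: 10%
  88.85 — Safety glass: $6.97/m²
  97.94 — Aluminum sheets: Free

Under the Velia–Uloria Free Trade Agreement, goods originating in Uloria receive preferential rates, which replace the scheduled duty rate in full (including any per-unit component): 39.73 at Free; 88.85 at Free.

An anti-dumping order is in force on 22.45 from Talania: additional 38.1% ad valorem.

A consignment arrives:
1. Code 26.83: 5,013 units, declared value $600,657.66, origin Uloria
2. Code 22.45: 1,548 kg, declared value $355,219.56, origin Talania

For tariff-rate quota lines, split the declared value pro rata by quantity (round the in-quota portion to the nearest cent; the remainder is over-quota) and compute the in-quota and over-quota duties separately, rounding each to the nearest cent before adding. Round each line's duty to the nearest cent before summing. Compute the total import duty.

$275,280.95

Line 1 (26.83, Uloria, 5,013 units, $600,657.66):
Code 26.83 is under a tariff-rate quota (threshold 2,852 units). In-quota: 2,852 units at 1%; over-quota: 2,161 units at 15%.
Pro-rata value split: in-quota = $600,657.66 × 2,852/5,013 = $341,726.64; over-quota = $600,657.66 − $341,726.64 = $258,931.02.
In-quota duty = $341,726.64 × 1% = $3,417.27. Over-quota duty = $258,931.02 × 15% = $38,839.65.
Line duty = $3,417.27 + $38,839.65 = $42,256.92.
Line 2 (22.45, Talania, 1,548 kg, $355,219.56):
Base rate for 22.45 is 27.5%.
Additional duty on 22.45 from Talania: +38.1%. Applied ad valorem rate: 27.5% + 38.1% = 65.6%.
Duty = $355,219.56 × 65.6% = $233,024.03.
Total = $42,256.92 + $233,024.03 = $275,280.95.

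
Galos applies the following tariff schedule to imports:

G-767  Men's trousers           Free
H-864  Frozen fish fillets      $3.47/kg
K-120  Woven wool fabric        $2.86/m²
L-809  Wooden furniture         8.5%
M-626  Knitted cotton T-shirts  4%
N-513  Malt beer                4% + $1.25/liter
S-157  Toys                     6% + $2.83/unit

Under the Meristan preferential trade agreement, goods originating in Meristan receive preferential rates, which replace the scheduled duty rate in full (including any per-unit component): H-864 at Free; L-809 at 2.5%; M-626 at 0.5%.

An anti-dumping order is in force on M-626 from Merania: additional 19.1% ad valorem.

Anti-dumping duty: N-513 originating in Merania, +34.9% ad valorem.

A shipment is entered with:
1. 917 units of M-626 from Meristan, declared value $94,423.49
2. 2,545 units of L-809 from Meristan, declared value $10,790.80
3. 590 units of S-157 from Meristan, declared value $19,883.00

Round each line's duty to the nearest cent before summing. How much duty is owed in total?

$3,604.57

Line 1 (M-626, Meristan, 917 units, $94,423.49):
Base rate for M-626 is 4%.
Origin Meristan qualifies under the Galos–Meristan agreement and M-626 is covered: preferential rate 0.5% applies instead.
The additional-duty order on M-626 targets Merania, not Meristan; it does not apply.
Duty = $94,423.49 × 0.5% = $472.12.
Line 2 (L-809, Meristan, 2,545 units, $10,790.80):
Base rate for L-809 is 8.5%.
Origin Meristan qualifies under the Galos–Meristan agreement and L-809 is covered: preferential rate 2.5% applies instead.
Duty = $10,790.80 × 2.5% = $269.77.
Line 3 (S-157, Meristan, 590 units, $19,883.00):
Base rate for S-157 is 6% + $2.83/unit.
Origin Meristan is the FTA partner but S-157 is not on the preference list; base rate stands.
Duty = $19,883.00 × 6% + 590 × $2.83 = $2,862.68.
Total = $472.12 + $269.77 + $2,862.68 = $3,604.57.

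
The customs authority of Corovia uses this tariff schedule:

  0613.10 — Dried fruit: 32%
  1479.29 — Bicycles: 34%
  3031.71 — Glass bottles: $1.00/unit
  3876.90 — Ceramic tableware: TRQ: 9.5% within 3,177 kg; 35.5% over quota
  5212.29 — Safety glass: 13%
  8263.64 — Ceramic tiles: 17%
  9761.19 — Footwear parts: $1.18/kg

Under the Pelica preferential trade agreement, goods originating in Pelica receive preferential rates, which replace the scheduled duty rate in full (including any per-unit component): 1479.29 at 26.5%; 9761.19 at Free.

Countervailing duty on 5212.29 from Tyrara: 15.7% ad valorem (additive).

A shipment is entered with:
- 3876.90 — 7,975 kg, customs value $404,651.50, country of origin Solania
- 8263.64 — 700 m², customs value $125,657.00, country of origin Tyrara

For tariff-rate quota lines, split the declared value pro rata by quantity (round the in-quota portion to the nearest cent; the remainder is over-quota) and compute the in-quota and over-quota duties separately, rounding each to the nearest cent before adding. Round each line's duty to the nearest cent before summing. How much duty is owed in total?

Line 1 (3876.90, Solania, 7,975 kg, $404,651.50):
Code 3876.90 is under a tariff-rate quota (threshold 3,177 kg). In-quota: 3,177 kg at 9.5%; over-quota: 4,798 kg at 35.5%.
Pro-rata value split: in-quota = $404,651.50 × 3,177/7,975 = $161,200.98; over-quota = $404,651.50 − $161,200.98 = $243,450.52.
In-quota duty = $161,200.98 × 9.5% = $15,314.09. Over-quota duty = $243,450.52 × 35.5% = $86,424.93.
Line duty = $15,314.09 + $86,424.93 = $101,739.02.
Line 2 (8263.64, Tyrara, 700 m², $125,657.00):
Base rate for 8263.64 is 17%.
Duty = $125,657.00 × 17% = $21,361.69.
Total = $101,739.02 + $21,361.69 = $123,100.71.

$123,100.71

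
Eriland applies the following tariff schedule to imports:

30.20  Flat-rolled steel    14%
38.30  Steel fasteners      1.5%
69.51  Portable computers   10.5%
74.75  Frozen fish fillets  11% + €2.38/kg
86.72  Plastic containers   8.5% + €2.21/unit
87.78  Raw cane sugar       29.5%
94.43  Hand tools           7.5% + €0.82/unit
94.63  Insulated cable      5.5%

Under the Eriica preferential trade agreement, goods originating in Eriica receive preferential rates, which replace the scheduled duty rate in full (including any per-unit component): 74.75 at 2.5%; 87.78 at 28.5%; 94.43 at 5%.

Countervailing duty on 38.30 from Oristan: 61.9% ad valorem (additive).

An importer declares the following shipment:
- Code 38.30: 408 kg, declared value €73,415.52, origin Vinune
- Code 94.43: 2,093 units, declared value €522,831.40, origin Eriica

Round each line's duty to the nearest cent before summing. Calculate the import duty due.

€27,242.80

Line 1 (38.30, Vinune, 408 kg, €73,415.52):
Base rate for 38.30 is 1.5%.
The additional-duty order on 38.30 targets Oristan, not Vinune; it does not apply.
Duty = €73,415.52 × 1.5% = €1,101.23.
Line 2 (94.43, Eriica, 2,093 units, €522,831.40):
Base rate for 94.43 is 7.5% + €0.82/unit.
Origin Eriica qualifies under the Eriland–Eriica agreement and 94.43 is covered: preferential rate 5% applies instead.
Duty = €522,831.40 × 5% = €26,141.57.
Total = €1,101.23 + €26,141.57 = €27,242.80.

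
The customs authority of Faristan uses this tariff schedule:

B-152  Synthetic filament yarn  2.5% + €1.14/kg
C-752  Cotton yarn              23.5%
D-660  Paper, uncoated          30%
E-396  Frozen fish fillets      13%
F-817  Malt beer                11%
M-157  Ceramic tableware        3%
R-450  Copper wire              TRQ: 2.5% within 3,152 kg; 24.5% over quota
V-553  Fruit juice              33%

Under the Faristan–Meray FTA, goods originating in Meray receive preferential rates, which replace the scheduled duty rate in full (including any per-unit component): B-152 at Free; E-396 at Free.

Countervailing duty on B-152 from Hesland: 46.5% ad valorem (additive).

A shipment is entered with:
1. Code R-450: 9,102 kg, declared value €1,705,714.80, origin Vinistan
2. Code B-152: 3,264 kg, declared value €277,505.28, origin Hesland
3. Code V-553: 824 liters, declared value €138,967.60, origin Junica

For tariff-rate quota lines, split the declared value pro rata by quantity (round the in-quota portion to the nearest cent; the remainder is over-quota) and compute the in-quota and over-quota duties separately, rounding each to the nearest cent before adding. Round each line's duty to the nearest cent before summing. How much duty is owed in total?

Line 1 (R-450, Vinistan, 9,102 kg, €1,705,714.80):
Code R-450 is under a tariff-rate quota (threshold 3,152 kg). In-quota: 3,152 kg at 2.5%; over-quota: 5,950 kg at 24.5%.
Pro-rata value split: in-quota = €1,705,714.80 × 3,152/9,102 = €590,684.80; over-quota = €1,705,714.80 − €590,684.80 = €1,115,030.00.
In-quota duty = €590,684.80 × 2.5% = €14,767.12. Over-quota duty = €1,115,030.00 × 24.5% = €273,182.35.
Line duty = €14,767.12 + €273,182.35 = €287,949.47.
Line 2 (B-152, Hesland, 3,264 kg, €277,505.28):
Base rate for B-152 is 2.5% + €1.14/kg.
B-152 has an FTA preferential rate, but origin Hesland is not Meray; base rate stands.
Additional duty on B-152 from Hesland: +46.5%. Applied ad valorem rate: 2.5% + 46.5% = 49%.
Duty = €277,505.28 × 49% + 3,264 × €1.14 = €139,698.55.
Line 3 (V-553, Junica, 824 liters, €138,967.60):
Base rate for V-553 is 33%.
Duty = €138,967.60 × 33% = €45,859.31.
Total = €287,949.47 + €139,698.55 + €45,859.31 = €473,507.33.

€473,507.33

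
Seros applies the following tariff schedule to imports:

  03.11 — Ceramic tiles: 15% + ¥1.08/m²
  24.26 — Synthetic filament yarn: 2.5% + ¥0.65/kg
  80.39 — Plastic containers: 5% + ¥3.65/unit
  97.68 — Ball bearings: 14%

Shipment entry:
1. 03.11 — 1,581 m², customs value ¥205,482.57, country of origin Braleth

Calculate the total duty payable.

¥32,529.87

Line 1 (03.11, Braleth, 1,581 m², ¥205,482.57):
Base rate for 03.11 is 15% + ¥1.08/m².
Duty = ¥205,482.57 × 15% + 1,581 × ¥1.08 = ¥32,529.87.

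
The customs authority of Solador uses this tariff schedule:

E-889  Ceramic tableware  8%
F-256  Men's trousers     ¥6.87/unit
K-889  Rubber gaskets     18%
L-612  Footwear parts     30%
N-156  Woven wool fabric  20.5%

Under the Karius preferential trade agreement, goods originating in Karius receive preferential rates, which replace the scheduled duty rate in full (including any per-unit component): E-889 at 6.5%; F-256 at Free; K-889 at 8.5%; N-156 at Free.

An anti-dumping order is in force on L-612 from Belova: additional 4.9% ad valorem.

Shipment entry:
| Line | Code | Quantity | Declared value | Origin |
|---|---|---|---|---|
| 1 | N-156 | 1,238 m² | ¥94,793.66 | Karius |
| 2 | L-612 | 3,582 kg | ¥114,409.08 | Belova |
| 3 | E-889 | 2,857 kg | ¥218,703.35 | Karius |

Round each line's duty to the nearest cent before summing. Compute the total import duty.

Line 1 (N-156, Karius, 1,238 m², ¥94,793.66):
Base rate for N-156 is 20.5%.
Origin Karius qualifies under the Solador–Karius agreement and N-156 is covered: preferential rate Free applies instead.
Duty = ¥94,793.66 × 0% = ¥0.00.
Line 2 (L-612, Belova, 3,582 kg, ¥114,409.08):
Base rate for L-612 is 30%.
Additional duty on L-612 from Belova: +4.9%. Applied ad valorem rate: 30% + 4.9% = 34.9%.
Duty = ¥114,409.08 × 34.9% = ¥39,928.77.
Line 3 (E-889, Karius, 2,857 kg, ¥218,703.35):
Base rate for E-889 is 8%.
Origin Karius qualifies under the Solador–Karius agreement and E-889 is covered: preferential rate 6.5% applies instead.
Duty = ¥218,703.35 × 6.5% = ¥14,215.72.
Total = ¥0.00 + ¥39,928.77 + ¥14,215.72 = ¥54,144.49.

¥54,144.49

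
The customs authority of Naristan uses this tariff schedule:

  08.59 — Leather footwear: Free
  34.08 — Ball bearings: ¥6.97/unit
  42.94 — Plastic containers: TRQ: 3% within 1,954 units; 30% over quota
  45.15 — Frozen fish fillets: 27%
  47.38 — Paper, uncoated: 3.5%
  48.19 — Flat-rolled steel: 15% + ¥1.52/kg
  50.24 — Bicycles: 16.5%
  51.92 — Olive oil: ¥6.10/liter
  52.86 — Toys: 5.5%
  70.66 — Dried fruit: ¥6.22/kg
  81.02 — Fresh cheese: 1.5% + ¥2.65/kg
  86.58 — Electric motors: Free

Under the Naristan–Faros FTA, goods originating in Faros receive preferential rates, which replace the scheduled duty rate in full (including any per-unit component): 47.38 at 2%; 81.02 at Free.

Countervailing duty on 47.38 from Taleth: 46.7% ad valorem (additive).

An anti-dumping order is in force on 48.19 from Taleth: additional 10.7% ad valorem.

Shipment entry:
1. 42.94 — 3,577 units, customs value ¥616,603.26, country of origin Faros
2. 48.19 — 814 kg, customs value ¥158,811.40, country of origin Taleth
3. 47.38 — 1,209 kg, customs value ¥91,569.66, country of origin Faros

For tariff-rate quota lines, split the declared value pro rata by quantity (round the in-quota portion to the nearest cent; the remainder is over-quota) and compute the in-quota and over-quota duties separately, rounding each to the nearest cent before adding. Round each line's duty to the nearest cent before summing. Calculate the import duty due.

Line 1 (42.94, Faros, 3,577 units, ¥616,603.26):
Code 42.94 is under a tariff-rate quota (threshold 1,954 units). In-quota: 1,954 units at 3%; over-quota: 1,623 units at 30%.
Pro-rata value split: in-quota = ¥616,603.26 × 1,954/3,577 = ¥336,830.52; over-quota = ¥616,603.26 − ¥336,830.52 = ¥279,772.74.
In-quota duty = ¥336,830.52 × 3% = ¥10,104.92. Over-quota duty = ¥279,772.74 × 30% = ¥83,931.82.
Line duty = ¥10,104.92 + ¥83,931.82 = ¥94,036.74.
Line 2 (48.19, Taleth, 814 kg, ¥158,811.40):
Base rate for 48.19 is 15% + ¥1.52/kg.
Additional duty on 48.19 from Taleth: +10.7%. Applied ad valorem rate: 15% + 10.7% = 25.7%.
Duty = ¥158,811.40 × 25.7% + 814 × ¥1.52 = ¥42,051.81.
Line 3 (47.38, Faros, 1,209 kg, ¥91,569.66):
Base rate for 47.38 is 3.5%.
Origin Faros qualifies under the Naristan–Faros agreement and 47.38 is covered: preferential rate 2% applies instead.
The additional-duty order on 47.38 targets Taleth, not Faros; it does not apply.
Duty = ¥91,569.66 × 2% = ¥1,831.39.
Total = ¥94,036.74 + ¥42,051.81 + ¥1,831.39 = ¥137,919.94.

¥137,919.94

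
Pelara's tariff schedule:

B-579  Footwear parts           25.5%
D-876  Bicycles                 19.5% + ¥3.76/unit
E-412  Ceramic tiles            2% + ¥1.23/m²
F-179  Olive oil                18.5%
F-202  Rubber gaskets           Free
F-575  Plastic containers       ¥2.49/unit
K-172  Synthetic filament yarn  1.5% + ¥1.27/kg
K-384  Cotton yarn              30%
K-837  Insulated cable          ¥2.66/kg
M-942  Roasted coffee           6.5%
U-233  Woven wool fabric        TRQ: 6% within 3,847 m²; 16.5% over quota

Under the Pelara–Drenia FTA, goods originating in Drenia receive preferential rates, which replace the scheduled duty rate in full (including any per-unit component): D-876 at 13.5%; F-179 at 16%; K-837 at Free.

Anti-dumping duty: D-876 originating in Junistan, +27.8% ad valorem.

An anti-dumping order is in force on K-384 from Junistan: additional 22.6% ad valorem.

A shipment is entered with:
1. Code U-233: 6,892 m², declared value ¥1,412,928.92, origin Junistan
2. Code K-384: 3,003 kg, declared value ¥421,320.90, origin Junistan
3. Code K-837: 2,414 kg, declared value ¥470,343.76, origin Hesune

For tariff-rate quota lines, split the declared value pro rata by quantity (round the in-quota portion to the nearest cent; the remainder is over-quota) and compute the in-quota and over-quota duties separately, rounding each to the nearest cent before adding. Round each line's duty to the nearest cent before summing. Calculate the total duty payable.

Line 1 (U-233, Junistan, 6,892 m², ¥1,412,928.92):
Code U-233 is under a tariff-rate quota (threshold 3,847 m²). In-quota: 3,847 m² at 6%; over-quota: 3,045 m² at 16.5%.
Pro-rata value split: in-quota = ¥1,412,928.92 × 3,847/6,892 = ¥788,673.47; over-quota = ¥1,412,928.92 − ¥788,673.47 = ¥624,255.45.
In-quota duty = ¥788,673.47 × 6% = ¥47,320.41. Over-quota duty = ¥624,255.45 × 16.5% = ¥103,002.15.
Line duty = ¥47,320.41 + ¥103,002.15 = ¥150,322.56.
Line 2 (K-384, Junistan, 3,003 kg, ¥421,320.90):
Base rate for K-384 is 30%.
Additional duty on K-384 from Junistan: +22.6%. Applied ad valorem rate: 30% + 22.6% = 52.6%.
Duty = ¥421,320.90 × 52.6% = ¥221,614.79.
Line 3 (K-837, Hesune, 2,414 kg, ¥470,343.76):
Base rate for K-837 is ¥2.66/kg.
K-837 has an FTA preferential rate, but origin Hesune is not Drenia; base rate stands.
Duty = 2,414 × ¥2.66 = ¥6,421.24.
Total = ¥150,322.56 + ¥221,614.79 + ¥6,421.24 = ¥378,358.59.

¥378,358.59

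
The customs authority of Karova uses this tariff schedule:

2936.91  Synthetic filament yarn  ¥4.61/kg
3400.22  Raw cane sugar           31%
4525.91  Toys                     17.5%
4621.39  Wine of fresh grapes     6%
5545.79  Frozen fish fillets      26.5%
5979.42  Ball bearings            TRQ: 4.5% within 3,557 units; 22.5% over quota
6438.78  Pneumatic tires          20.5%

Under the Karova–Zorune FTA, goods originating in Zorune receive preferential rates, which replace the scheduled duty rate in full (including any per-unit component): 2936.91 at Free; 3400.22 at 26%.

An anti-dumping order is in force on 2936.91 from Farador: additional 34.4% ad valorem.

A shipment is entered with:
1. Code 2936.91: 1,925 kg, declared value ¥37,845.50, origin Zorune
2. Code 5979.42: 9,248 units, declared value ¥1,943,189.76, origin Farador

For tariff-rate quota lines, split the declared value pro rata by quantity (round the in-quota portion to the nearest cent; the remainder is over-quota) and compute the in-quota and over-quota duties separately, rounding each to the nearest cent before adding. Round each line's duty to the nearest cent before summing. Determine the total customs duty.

Line 1 (2936.91, Zorune, 1,925 kg, ¥37,845.50):
Base rate for 2936.91 is ¥4.61/kg.
Origin Zorune qualifies under the Karova–Zorune agreement and 2936.91 is covered: preferential rate Free applies instead.
The additional-duty order on 2936.91 targets Farador, not Zorune; it does not apply.
Duty = ¥37,845.50 × 0% = ¥0.00.
Line 2 (5979.42, Farador, 9,248 units, ¥1,943,189.76):
Code 5979.42 is under a tariff-rate quota (threshold 3,557 units). In-quota: 3,557 units at 4.5%; over-quota: 5,691 units at 22.5%.
Pro-rata value split: in-quota = ¥1,943,189.76 × 3,557/9,248 = ¥747,396.84; over-quota = ¥1,943,189.76 − ¥747,396.84 = ¥1,195,792.92.
In-quota duty = ¥747,396.84 × 4.5% = ¥33,632.86. Over-quota duty = ¥1,195,792.92 × 22.5% = ¥269,053.41.
Line duty = ¥33,632.86 + ¥269,053.41 = ¥302,686.27.
Total = ¥0.00 + ¥302,686.27 = ¥302,686.27.

¥302,686.27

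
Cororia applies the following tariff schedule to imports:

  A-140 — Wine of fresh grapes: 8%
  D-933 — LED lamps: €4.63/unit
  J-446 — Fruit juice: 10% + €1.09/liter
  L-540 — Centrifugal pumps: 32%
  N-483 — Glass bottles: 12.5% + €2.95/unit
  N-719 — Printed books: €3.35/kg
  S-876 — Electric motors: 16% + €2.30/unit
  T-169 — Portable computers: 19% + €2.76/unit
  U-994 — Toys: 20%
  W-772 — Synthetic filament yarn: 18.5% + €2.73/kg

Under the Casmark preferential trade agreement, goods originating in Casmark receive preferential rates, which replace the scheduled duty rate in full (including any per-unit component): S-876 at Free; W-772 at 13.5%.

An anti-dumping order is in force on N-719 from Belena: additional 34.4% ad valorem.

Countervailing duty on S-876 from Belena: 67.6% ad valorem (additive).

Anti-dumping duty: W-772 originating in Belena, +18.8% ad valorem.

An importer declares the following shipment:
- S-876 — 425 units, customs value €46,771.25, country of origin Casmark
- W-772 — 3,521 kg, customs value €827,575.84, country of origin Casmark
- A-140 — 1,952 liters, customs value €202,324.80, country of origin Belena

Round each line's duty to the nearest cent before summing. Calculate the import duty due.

€127,908.72

Line 1 (S-876, Casmark, 425 units, €46,771.25):
Base rate for S-876 is 16% + €2.30/unit.
Origin Casmark qualifies under the Cororia–Casmark agreement and S-876 is covered: preferential rate Free applies instead.
The additional-duty order on S-876 targets Belena, not Casmark; it does not apply.
Duty = €46,771.25 × 0% = €0.00.
Line 2 (W-772, Casmark, 3,521 kg, €827,575.84):
Base rate for W-772 is 18.5% + €2.73/kg.
Origin Casmark qualifies under the Cororia–Casmark agreement and W-772 is covered: preferential rate 13.5% applies instead.
The additional-duty order on W-772 targets Belena, not Casmark; it does not apply.
Duty = €827,575.84 × 13.5% = €111,722.74.
Line 3 (A-140, Belena, 1,952 liters, €202,324.80):
Base rate for A-140 is 8%.
Duty = €202,324.80 × 8% = €16,185.98.
Total = €0.00 + €111,722.74 + €16,185.98 = €127,908.72.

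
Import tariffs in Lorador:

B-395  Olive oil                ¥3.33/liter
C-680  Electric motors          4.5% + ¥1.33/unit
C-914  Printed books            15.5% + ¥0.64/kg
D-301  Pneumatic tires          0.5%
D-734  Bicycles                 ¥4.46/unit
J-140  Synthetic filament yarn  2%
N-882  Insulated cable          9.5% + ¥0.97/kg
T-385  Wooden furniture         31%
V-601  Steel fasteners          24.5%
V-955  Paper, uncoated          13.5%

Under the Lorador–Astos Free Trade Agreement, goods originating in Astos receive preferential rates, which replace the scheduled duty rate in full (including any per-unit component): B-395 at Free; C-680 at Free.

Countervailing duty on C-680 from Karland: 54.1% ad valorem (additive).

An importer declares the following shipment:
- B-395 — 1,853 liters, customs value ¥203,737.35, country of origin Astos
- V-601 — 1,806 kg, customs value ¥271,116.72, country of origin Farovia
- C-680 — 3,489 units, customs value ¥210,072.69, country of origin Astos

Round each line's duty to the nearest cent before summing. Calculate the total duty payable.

¥66,423.60

Line 1 (B-395, Astos, 1,853 liters, ¥203,737.35):
Base rate for B-395 is ¥3.33/liter.
Origin Astos qualifies under the Lorador–Astos agreement and B-395 is covered: preferential rate Free applies instead.
Duty = ¥203,737.35 × 0% = ¥0.00.
Line 2 (V-601, Farovia, 1,806 kg, ¥271,116.72):
Base rate for V-601 is 24.5%.
Duty = ¥271,116.72 × 24.5% = ¥66,423.60.
Line 3 (C-680, Astos, 3,489 units, ¥210,072.69):
Base rate for C-680 is 4.5% + ¥1.33/unit.
Origin Astos qualifies under the Lorador–Astos agreement and C-680 is covered: preferential rate Free applies instead.
The additional-duty order on C-680 targets Karland, not Astos; it does not apply.
Duty = ¥210,072.69 × 0% = ¥0.00.
Total = ¥0.00 + ¥66,423.60 + ¥0.00 = ¥66,423.60.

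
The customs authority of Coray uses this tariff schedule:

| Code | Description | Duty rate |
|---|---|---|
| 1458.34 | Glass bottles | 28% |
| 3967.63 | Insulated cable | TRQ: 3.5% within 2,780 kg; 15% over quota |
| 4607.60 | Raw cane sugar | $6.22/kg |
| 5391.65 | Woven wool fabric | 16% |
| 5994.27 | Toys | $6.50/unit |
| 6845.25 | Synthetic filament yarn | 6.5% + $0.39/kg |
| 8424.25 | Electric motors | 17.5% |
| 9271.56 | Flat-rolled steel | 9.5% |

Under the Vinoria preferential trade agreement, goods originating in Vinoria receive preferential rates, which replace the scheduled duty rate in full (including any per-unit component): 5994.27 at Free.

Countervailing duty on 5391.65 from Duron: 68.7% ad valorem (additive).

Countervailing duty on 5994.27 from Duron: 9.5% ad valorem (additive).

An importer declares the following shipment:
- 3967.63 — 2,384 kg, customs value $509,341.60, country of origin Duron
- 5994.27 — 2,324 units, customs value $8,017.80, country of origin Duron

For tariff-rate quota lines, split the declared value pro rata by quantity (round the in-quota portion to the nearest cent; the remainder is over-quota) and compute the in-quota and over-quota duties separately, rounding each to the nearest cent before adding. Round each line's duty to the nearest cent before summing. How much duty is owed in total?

$33,694.65

Line 1 (3967.63, Duron, 2,384 kg, $509,341.60):
Code 3967.63 is under a tariff-rate quota (threshold 2,780 kg). Quantity 2,384 kg is within the quota, so the in-quota rate 3.5% applies to the full value.
Duty = $509,341.60 × 3.5% = $17,826.96.
Line 2 (5994.27, Duron, 2,324 units, $8,017.80):
Base rate for 5994.27 is $6.50/unit.
5994.27 has an FTA preferential rate, but origin Duron is not Vinoria; base rate stands.
Additional duty on 5994.27 from Duron: +9.5% ad valorem. Applied ad valorem rate = 9.5%.
Duty = $8,017.80 × 9.5% + 2,324 × $6.50 = $15,867.69.
Total = $17,826.96 + $15,867.69 = $33,694.65.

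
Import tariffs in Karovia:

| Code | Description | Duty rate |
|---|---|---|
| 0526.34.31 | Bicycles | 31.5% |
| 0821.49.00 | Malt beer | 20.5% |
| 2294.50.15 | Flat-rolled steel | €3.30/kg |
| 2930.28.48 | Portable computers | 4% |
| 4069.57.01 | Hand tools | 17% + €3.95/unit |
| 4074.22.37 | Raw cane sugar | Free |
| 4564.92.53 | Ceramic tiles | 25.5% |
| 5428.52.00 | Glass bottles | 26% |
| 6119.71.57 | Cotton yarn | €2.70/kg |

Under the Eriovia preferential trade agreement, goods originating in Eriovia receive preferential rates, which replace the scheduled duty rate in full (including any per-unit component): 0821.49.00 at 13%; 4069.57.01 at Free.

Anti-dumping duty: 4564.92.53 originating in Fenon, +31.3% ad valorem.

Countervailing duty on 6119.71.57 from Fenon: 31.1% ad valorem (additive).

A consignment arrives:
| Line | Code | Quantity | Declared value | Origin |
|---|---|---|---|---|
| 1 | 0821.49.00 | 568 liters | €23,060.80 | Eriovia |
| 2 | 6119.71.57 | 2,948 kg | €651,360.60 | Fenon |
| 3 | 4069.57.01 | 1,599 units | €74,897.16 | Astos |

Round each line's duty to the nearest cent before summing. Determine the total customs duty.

Line 1 (0821.49.00, Eriovia, 568 liters, €23,060.80):
Base rate for 0821.49.00 is 20.5%.
Origin Eriovia qualifies under the Karovia–Eriovia agreement and 0821.49.00 is covered: preferential rate 13% applies instead.
Duty = €23,060.80 × 13% = €2,997.90.
Line 2 (6119.71.57, Fenon, 2,948 kg, €651,360.60):
Base rate for 6119.71.57 is €2.70/kg.
Additional duty on 6119.71.57 from Fenon: +31.1% ad valorem. Applied ad valorem rate = 31.1%.
Duty = €651,360.60 × 31.1% + 2,948 × €2.70 = €210,532.75.
Line 3 (4069.57.01, Astos, 1,599 units, €74,897.16):
Base rate for 4069.57.01 is 17% + €3.95/unit.
4069.57.01 has an FTA preferential rate, but origin Astos is not Eriovia; base rate stands.
Duty = €74,897.16 × 17% + 1,599 × €3.95 = €19,048.57.
Total = €2,997.90 + €210,532.75 + €19,048.57 = €232,579.22.

€232,579.22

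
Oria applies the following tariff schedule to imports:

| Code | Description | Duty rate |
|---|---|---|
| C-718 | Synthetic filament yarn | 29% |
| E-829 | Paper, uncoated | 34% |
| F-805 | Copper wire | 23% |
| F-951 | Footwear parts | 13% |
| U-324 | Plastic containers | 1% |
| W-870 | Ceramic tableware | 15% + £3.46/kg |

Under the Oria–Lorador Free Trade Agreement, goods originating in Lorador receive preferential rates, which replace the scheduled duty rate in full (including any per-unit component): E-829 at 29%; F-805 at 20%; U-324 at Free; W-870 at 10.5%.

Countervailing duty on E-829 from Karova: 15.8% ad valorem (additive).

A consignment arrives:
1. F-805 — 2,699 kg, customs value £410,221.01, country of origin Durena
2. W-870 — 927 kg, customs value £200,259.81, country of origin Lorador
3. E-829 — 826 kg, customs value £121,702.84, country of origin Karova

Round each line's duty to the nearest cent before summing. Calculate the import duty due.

Line 1 (F-805, Durena, 2,699 kg, £410,221.01):
Base rate for F-805 is 23%.
F-805 has an FTA preferential rate, but origin Durena is not Lorador; base rate stands.
Duty = £410,221.01 × 23% = £94,350.83.
Line 2 (W-870, Lorador, 927 kg, £200,259.81):
Base rate for W-870 is 15% + £3.46/kg.
Origin Lorador qualifies under the Oria–Lorador agreement and W-870 is covered: preferential rate 10.5% applies instead.
Duty = £200,259.81 × 10.5% = £21,027.28.
Line 3 (E-829, Karova, 826 kg, £121,702.84):
Base rate for E-829 is 34%.
E-829 has an FTA preferential rate, but origin Karova is not Lorador; base rate stands.
Additional duty on E-829 from Karova: +15.8%. Applied ad valorem rate: 34% + 15.8% = 49.8%.
Duty = £121,702.84 × 49.8% = £60,608.01.
Total = £94,350.83 + £21,027.28 + £60,608.01 = £175,986.12.

£175,986.12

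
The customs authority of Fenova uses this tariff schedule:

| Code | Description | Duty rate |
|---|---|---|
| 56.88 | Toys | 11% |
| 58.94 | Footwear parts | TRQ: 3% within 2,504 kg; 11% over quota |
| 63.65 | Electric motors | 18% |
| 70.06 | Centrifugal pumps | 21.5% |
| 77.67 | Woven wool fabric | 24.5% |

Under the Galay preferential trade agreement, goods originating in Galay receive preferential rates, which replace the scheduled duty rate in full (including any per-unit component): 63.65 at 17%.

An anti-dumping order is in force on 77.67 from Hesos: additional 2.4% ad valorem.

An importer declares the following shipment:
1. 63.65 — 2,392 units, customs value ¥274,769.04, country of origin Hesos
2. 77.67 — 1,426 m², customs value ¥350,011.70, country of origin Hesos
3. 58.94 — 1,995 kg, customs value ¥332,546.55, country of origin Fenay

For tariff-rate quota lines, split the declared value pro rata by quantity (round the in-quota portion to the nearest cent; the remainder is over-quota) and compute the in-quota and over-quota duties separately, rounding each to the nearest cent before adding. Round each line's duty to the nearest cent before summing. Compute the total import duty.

¥153,587.98

Line 1 (63.65, Hesos, 2,392 units, ¥274,769.04):
Base rate for 63.65 is 18%.
63.65 has an FTA preferential rate, but origin Hesos is not Galay; base rate stands.
Duty = ¥274,769.04 × 18% = ¥49,458.43.
Line 2 (77.67, Hesos, 1,426 m², ¥350,011.70):
Base rate for 77.67 is 24.5%.
Additional duty on 77.67 from Hesos: +2.4%. Applied ad valorem rate: 24.5% + 2.4% = 26.9%.
Duty = ¥350,011.70 × 26.9% = ¥94,153.15.
Line 3 (58.94, Fenay, 1,995 kg, ¥332,546.55):
Code 58.94 is under a tariff-rate quota (threshold 2,504 kg). Quantity 1,995 kg is within the quota, so the in-quota rate 3% applies to the full value.
Duty = ¥332,546.55 × 3% = ¥9,976.40.
Total = ¥49,458.43 + ¥94,153.15 + ¥9,976.40 = ¥153,587.98.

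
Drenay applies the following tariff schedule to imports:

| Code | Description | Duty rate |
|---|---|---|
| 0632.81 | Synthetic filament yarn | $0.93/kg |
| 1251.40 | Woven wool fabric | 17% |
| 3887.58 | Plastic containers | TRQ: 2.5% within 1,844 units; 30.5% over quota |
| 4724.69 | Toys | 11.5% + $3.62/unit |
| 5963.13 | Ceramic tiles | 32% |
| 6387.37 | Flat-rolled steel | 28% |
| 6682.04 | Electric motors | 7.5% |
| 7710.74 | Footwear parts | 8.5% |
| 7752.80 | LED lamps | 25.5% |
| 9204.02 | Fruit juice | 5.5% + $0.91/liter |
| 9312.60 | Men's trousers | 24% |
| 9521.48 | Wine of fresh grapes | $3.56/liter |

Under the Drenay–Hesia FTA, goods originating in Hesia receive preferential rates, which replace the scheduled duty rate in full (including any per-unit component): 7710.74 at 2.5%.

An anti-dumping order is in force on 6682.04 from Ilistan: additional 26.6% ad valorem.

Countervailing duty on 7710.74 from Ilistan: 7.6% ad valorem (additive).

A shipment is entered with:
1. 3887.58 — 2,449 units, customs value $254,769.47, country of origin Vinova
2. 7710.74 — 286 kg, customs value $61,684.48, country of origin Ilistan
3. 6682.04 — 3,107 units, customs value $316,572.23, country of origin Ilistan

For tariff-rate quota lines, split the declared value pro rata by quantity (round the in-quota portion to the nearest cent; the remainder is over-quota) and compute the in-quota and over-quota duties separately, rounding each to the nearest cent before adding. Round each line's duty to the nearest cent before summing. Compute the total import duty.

Line 1 (3887.58, Vinova, 2,449 units, $254,769.47):
Code 3887.58 is under a tariff-rate quota (threshold 1,844 units). In-quota: 1,844 units at 2.5%; over-quota: 605 units at 30.5%.
Pro-rata value split: in-quota = $254,769.47 × 1,844/2,449 = $191,831.32; over-quota = $254,769.47 − $191,831.32 = $62,938.15.
In-quota duty = $191,831.32 × 2.5% = $4,795.78. Over-quota duty = $62,938.15 × 30.5% = $19,196.14.
Line duty = $4,795.78 + $19,196.14 = $23,991.92.
Line 2 (7710.74, Ilistan, 286 kg, $61,684.48):
Base rate for 7710.74 is 8.5%.
7710.74 has an FTA preferential rate, but origin Ilistan is not Hesia; base rate stands.
Additional duty on 7710.74 from Ilistan: +7.6%. Applied ad valorem rate: 8.5% + 7.6% = 16.1%.
Duty = $61,684.48 × 16.1% = $9,931.20.
Line 3 (6682.04, Ilistan, 3,107 units, $316,572.23):
Base rate for 6682.04 is 7.5%.
Additional duty on 6682.04 from Ilistan: +26.6%. Applied ad valorem rate: 7.5% + 26.6% = 34.1%.
Duty = $316,572.23 × 34.1% = $107,951.13.
Total = $23,991.92 + $9,931.20 + $107,951.13 = $141,874.25.

$141,874.25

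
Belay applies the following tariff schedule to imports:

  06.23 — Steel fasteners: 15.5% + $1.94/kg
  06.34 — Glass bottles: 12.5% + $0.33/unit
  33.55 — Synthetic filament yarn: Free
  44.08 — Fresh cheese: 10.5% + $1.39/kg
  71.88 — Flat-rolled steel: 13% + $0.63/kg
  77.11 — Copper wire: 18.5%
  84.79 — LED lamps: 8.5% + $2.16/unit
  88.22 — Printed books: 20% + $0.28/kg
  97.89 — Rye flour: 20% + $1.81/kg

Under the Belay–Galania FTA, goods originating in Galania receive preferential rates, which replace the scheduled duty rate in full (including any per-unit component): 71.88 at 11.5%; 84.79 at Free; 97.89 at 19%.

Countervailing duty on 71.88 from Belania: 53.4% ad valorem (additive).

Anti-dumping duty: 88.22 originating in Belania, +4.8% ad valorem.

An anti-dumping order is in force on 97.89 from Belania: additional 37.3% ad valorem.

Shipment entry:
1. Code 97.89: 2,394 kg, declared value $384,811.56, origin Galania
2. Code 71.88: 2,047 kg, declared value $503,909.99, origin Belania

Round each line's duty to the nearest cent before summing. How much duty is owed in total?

$409,000.04

Line 1 (97.89, Galania, 2,394 kg, $384,811.56):
Base rate for 97.89 is 20% + $1.81/kg.
Origin Galania qualifies under the Belay–Galania agreement and 97.89 is covered: preferential rate 19% applies instead.
The additional-duty order on 97.89 targets Belania, not Galania; it does not apply.
Duty = $384,811.56 × 19% = $73,114.20.
Line 2 (71.88, Belania, 2,047 kg, $503,909.99):
Base rate for 71.88 is 13% + $0.63/kg.
71.88 has an FTA preferential rate, but origin Belania is not Galania; base rate stands.
Additional duty on 71.88 from Belania: +53.4%. Applied ad valorem rate: 13% + 53.4% = 66.4%.
Duty = $503,909.99 × 66.4% + 2,047 × $0.63 = $335,885.84.
Total = $73,114.20 + $335,885.84 = $409,000.04.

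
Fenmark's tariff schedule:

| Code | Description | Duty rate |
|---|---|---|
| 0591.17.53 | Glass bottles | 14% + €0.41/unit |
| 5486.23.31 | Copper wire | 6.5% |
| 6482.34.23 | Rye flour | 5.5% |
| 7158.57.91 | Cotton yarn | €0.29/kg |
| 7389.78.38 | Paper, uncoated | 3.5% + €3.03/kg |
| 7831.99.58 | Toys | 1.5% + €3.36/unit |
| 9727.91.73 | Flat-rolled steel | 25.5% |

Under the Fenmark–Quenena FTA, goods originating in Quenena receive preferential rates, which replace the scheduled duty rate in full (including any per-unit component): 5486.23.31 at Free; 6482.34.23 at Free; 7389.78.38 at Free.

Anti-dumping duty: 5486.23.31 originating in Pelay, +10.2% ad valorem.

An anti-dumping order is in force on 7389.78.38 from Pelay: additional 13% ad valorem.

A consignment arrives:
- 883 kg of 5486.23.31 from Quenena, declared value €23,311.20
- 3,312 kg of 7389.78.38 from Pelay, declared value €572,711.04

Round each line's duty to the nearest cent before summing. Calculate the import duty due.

Line 1 (5486.23.31, Quenena, 883 kg, €23,311.20):
Base rate for 5486.23.31 is 6.5%.
Origin Quenena qualifies under the Fenmark–Quenena agreement and 5486.23.31 is covered: preferential rate Free applies instead.
The additional-duty order on 5486.23.31 targets Pelay, not Quenena; it does not apply.
Duty = €23,311.20 × 0% = €0.00.
Line 2 (7389.78.38, Pelay, 3,312 kg, €572,711.04):
Base rate for 7389.78.38 is 3.5% + €3.03/kg.
7389.78.38 has an FTA preferential rate, but origin Pelay is not Quenena; base rate stands.
Additional duty on 7389.78.38 from Pelay: +13%. Applied ad valorem rate: 3.5% + 13% = 16.5%.
Duty = €572,711.04 × 16.5% + 3,312 × €3.03 = €104,532.68.
Total = €0.00 + €104,532.68 = €104,532.68.

€104,532.68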